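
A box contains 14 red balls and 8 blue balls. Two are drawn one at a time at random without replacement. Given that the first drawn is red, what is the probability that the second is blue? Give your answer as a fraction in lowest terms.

After removing one red, 21 remain: 13 red and 8 blue.
So the probability the next is blue is 8/21.

8/21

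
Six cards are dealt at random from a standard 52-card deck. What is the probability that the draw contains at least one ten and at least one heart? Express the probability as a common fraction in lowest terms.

6772177/20358520

There are C(52,6) = 20358520 possible draws.
By inclusion-exclusion on the complements, draws missing all tens or all hearts: C(48,6) + C(39,6) − C(36,6) = 12271512 + 3262623 − 1947792 = 13586343.
So draws with at least one of each: 20358520 − 13586343 = 6772177, probability 6772177/20358520.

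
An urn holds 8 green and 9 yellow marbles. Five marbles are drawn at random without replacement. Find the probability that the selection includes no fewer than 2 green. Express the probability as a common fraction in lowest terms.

There are C(17,5) = 6188 ways to choose the 5.
Favorable selections (no fewer than 2 green): C(8,2)·C(9,3) + C(8,3)·C(9,2) + C(8,4)·C(9,1) + C(8,5)·C(9,0) = 2352 + 2016 + 630 + 56 = 5054.
Probability = 5054/6188 = 361/442.

361/442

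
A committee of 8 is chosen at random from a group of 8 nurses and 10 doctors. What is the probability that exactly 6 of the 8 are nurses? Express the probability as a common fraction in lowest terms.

70/2431

There are C(18,8) = 43758 ways to choose 8 from 18.
Selections with exactly 6 nurses: choose 6 of the 8 nurses and 2 of the 10 doctors, C(8,6)·C(10,2) = 28·45 = 1260.
Probability = 1260/43758 = 70/2431.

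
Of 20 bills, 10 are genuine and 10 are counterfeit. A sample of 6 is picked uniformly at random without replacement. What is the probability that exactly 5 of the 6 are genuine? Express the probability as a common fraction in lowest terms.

21/323

Total number of selections: C(20,6) = 38760.
Selections with exactly 5 genuine: choose 5 of the 10 genuine and 1 of the 10 counterfeit, C(10,5)·C(10,1) = 252·10 = 2520.
Probability = 2520/38760 = 21/323.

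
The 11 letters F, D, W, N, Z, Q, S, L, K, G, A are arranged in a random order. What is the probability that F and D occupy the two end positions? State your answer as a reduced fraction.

1/55

There are 11! = 39916800 arrangements.
Place F and D at the ends in 2 ways, arrange the remaining 9 in 9! = 362880 ways: 2·362880 = 725760.
Probability = 725760/39916800 = 1/55.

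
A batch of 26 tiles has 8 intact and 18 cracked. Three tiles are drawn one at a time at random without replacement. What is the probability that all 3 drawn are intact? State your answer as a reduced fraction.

Multiply the conditional probabilities at each draw: 8/26 · 7/25 · 6/24 = 336/15600 = 7/325.

7/325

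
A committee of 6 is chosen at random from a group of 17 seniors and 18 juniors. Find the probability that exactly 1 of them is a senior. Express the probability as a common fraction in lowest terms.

Total number of selections: C(35,6) = 1623160.
Selections with exactly 1 senior: choose 1 of the 17 seniors and 5 of the 18 juniors, C(17,1)·C(18,5) = 17·8568 = 145656.
Probability = 145656/1623160 = 153/1705.

153/1705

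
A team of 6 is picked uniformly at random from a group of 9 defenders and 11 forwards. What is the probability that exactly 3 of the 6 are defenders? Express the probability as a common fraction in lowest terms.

The sample space is all 6-subsets of the 20: C(20,6) = 38760.
Selections with exactly 3 defenders: choose 3 of the 9 defenders and 3 of the 11 forwards, C(9,3)·C(11,3) = 84·165 = 13860.
Probability = 13860/38760 = 231/646.

231/646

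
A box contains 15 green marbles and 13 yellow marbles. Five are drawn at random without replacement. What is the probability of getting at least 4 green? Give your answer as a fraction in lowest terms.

19/90

There are C(28,5) = 98280 ways to choose the 5.
Favorable selections (at least 4 green): C(15,4)·C(13,1) + C(15,5)·C(13,0) = 17745 + 3003 = 20748.
Probability = 20748/98280 = 19/90.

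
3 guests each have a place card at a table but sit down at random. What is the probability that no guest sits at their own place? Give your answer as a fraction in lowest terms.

1/3

There are 3! = 6 seatings.
By inclusion-exclusion, seatings with no fixed points: C(3,0)·3! − C(3,1)·2! + C(3,2)·1! − C(3,3)·0! = 2.
Probability = 2/6 = 1/3.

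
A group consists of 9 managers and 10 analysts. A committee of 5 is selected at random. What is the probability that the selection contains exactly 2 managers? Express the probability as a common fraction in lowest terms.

The sample space is all 5-subsets of the 19: C(19,5) = 11628.
Selections with exactly 2 managers: choose 2 of the 9 managers and 3 of the 10 analysts, C(9,2)·C(10,3) = 36·120 = 4320.
Probability = 4320/11628 = 120/323.

120/323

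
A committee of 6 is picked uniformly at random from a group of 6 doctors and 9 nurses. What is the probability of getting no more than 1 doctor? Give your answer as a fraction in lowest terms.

24/143

There are C(15,6) = 5005 ways to choose the 6.
Favorable selections (no more than 1 doctor): C(6,0)·C(9,6) + C(6,1)·C(9,5) = 84 + 756 = 840.
Probability = 840/5005 = 24/143.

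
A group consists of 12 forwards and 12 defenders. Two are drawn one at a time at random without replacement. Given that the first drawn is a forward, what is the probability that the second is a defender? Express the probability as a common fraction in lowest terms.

12/23

After removing one forward, 23 remain: 11 forwards and 12 defenders.
So the probability the next is a defender is 12/23.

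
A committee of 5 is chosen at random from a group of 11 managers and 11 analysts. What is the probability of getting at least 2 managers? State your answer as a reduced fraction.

There are C(22,5) = 26334 ways to choose the 5.
Count the complement (fewer than 2 managers): C(11,0)·C(11,5) + C(11,1)·C(11,4) = 462 + 3630 = 4092.
Probability = 1 − 4092/26334 = 22242/26334 = 337/399.

337/399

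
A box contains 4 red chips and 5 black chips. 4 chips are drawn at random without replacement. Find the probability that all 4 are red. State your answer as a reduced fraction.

There are C(9,4) = 126 possible selections.
Selections with all red: C(4,4) = 1.
Probability = 1/126.

1/126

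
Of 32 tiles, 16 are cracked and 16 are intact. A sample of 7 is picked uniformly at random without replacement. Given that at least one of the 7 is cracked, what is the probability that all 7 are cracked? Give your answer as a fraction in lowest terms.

55/16127

Work in counts. Selections with at least one cracked: C(32,7) − C(16,7) = 3365856 − 11440 = 3354416.
Of those, selections where all 7 are cracked: C(16,7) = 11440.
Conditional probability = 11440/3354416 = 55/16127.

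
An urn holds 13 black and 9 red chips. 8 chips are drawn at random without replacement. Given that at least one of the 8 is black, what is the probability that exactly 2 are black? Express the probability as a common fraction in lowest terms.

56/2733

Work in counts. Selections with at least one black: C(22,8) − C(9,8) = 319770 − 9 = 319761.
Of those, selections where exactly 2 are black: C(13,2)·C(9,6) = 78·84 = 6552.
Conditional probability = 6552/319761 = 56/2733.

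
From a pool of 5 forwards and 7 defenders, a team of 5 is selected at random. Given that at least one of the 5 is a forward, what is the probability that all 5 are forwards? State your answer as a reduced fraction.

Work in counts. Selections with at least one forward: C(12,5) − C(7,5) = 792 − 21 = 771.
Of those, selections where all 5 are forwards: C(5,5) = 1.
Conditional probability = 1/771.

1/771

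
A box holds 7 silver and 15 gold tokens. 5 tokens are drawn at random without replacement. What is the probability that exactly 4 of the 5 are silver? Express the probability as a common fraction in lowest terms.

25/1254

Total number of selections: C(22,5) = 26334.
Selections with exactly 4 silver: choose 4 of the 7 silver and 1 of the 15 gold, C(7,4)·C(15,1) = 35·15 = 525.
Probability = 525/26334 = 25/1254.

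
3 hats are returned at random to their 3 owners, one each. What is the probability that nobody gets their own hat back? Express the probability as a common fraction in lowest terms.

1/3

There are 3! = 6 assignments.
By inclusion-exclusion, assignments with no fixed points: C(3,0)·3! − C(3,1)·2! + C(3,2)·1! − C(3,3)·0! = 2.
Probability = 2/6 = 1/3.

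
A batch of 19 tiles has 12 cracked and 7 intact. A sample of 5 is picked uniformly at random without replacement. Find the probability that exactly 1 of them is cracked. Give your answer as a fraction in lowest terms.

35/969

There are C(19,5) = 11628 ways to choose 5 from 19.
Selections with exactly 1 cracked: choose 1 of the 12 cracked and 4 of the 7 intact, C(12,1)·C(7,4) = 12·35 = 420.
Probability = 420/11628 = 35/969.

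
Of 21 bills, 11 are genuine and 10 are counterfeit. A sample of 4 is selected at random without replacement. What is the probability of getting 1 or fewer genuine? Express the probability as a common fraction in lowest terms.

Total selections: C(21,4) = 5985.
Favorable selections (1 or fewer genuine): C(11,0)·C(10,4) + C(11,1)·C(10,3) = 210 + 1320 = 1530.
Probability = 1530/5985 = 34/133.

34/133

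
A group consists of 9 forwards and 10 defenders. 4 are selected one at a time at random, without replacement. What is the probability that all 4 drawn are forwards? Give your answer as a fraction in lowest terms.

Multiply the conditional probabilities at each draw: 9/19 · 8/18 · 7/17 · 6/16 = 3024/93024 = 21/646.

21/646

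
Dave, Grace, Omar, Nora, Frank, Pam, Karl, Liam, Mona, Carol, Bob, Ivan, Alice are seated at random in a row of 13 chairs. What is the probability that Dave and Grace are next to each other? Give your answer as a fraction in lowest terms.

There are 13! = 6227020800 arrangements.
Treat Dave and Grace as a block: 12! arrangements of the blocks × 2 orders within the block = 2·479001600 = 958003200.
Probability = 958003200/6227020800 = 2/13.

2/13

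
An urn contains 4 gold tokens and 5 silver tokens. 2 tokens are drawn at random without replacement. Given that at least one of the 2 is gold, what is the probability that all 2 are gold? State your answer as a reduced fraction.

3/13

Work in counts. Selections with at least one gold: C(9,2) − C(5,2) = 36 − 10 = 26.
Of those, selections where all 2 are gold: C(4,2) = 6.
Conditional probability = 6/26 = 3/13.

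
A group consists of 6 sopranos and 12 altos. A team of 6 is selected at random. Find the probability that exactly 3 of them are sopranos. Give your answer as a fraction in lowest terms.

1100/4641

There are C(18,6) = 18564 ways to choose 6 from 18.
Selections with exactly 3 sopranos: choose 3 of the 6 sopranos and 3 of the 12 altos, C(6,3)·C(12,3) = 20·220 = 4400.
Probability = 4400/18564 = 1100/4641.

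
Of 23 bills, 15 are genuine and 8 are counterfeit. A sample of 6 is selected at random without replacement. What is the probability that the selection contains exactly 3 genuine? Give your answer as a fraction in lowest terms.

Total number of selections: C(23,6) = 100947.
Selections with exactly 3 genuine: choose 3 of the 15 genuine and 3 of the 8 counterfeit, C(15,3)·C(8,3) = 455·56 = 25480.
Probability = 25480/100947 = 3640/14421.

3640/14421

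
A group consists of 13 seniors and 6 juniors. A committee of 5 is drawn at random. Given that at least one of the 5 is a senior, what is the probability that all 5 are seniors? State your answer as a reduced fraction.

33/298

Work in counts. Selections with at least one senior: C(19,5) − C(6,5) = 11628 − 6 = 11622.
Of those, selections where all 5 are seniors: C(13,5) = 1287.
Conditional probability = 1287/11622 = 33/298.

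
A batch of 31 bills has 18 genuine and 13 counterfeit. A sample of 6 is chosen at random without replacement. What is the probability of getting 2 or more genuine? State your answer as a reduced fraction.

Total selections: C(31,6) = 736281.
Count the complement (fewer than 2 genuine): C(18,0)·C(13,6) + C(18,1)·C(13,5) = 1716 + 23166 = 24882.
Probability = 1 − 24882/736281 = 711399/736281 = 629/651.

629/651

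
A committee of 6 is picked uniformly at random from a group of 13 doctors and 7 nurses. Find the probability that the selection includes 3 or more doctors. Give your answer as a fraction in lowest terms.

There are C(20,6) = 38760 ways to choose the 6.
Count the complement (fewer than 3 doctors): C(13,0)·C(7,6) + C(13,1)·C(7,5) + C(13,2)·C(7,4) = 7 + 273 + 2730 = 3010.
Probability = 1 − 3010/38760 = 35750/38760 = 3575/3876.

3575/3876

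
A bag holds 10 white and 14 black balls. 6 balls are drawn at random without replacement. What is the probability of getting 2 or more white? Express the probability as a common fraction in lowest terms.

There are C(24,6) = 134596 ways to choose the 6.
Count the complement (fewer than 2 white): C(10,0)·C(14,6) + C(10,1)·C(14,5) = 3003 + 20020 = 23023.
Probability = 1 − 23023/134596 = 111573/134596 = 63/76.

63/76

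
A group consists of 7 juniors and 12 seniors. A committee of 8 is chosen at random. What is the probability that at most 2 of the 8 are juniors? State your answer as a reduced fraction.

2827/8398

Total selections: C(19,8) = 75582.
Favorable selections (at most 2 juniors): C(7,0)·C(12,8) + C(7,1)·C(12,7) + C(7,2)·C(12,6) = 495 + 5544 + 19404 = 25443.
Probability = 25443/75582 = 2827/8398.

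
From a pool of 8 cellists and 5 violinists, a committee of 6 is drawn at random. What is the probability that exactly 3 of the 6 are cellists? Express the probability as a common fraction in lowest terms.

140/429

The sample space is all 6-subsets of the 13: C(13,6) = 1716.
Selections with exactly 3 cellists: choose 3 of the 8 cellists and 3 of the 5 violinists, C(8,3)·C(5,3) = 56·10 = 560.
Probability = 560/1716 = 140/429.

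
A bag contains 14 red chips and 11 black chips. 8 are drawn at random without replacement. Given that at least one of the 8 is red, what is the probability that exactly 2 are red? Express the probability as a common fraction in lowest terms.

Work in counts. Selections with at least one red: C(25,8) − C(11,8) = 1081575 − 165 = 1081410.
Of those, selections where exactly 2 are red: C(14,2)·C(11,6) = 91·462 = 42042.
Conditional probability = 42042/1081410 = 637/16385.

637/16385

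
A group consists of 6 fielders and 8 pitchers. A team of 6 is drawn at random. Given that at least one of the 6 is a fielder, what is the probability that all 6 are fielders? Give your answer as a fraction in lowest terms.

Work in counts. Selections with at least one fielder: C(14,6) − C(8,6) = 3003 − 28 = 2975.
Of those, selections where all 6 are fielders: C(6,6) = 1.
Conditional probability = 1/2975.

1/2975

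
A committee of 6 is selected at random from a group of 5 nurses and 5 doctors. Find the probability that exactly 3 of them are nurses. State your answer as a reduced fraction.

Total number of selections: C(10,6) = 210.
Selections with exactly 3 nurses: choose 3 of the 5 nurses and 3 of the 5 doctors, C(5,3)·C(5,3) = 10·10 = 100.
Probability = 100/210 = 10/21.

10/21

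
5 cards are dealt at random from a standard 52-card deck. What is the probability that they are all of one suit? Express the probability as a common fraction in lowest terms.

33/16660

There are C(52,5) = 2598960 possible 5-card hands.
Hands of one suit: 4 suits × C(13,5) = 4·1287 = 5148.
Probability = 5148/2598960 = 33/16660.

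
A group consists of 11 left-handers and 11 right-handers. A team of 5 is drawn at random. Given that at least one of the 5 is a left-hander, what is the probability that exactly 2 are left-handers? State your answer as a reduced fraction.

275/784

Work in counts. Selections with at least one left-hander: C(22,5) − C(11,5) = 26334 − 462 = 25872.
Of those, selections where exactly 2 are left-handers: C(11,2)·C(11,3) = 55·165 = 9075.
Conditional probability = 9075/25872 = 275/784.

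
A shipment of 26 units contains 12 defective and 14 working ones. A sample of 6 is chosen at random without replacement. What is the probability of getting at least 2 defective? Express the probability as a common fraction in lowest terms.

203/230

There are C(26,6) = 230230 ways to choose the 6.
Count the complement (fewer than 2 defective): C(12,0)·C(14,6) + C(12,1)·C(14,5) = 3003 + 24024 = 27027.
Probability = 1 − 27027/230230 = 203203/230230 = 203/230.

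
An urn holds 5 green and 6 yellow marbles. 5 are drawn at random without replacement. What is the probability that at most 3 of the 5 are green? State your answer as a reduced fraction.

431/462

There are C(11,5) = 462 ways to choose the 5.
Favorable selections (at most 3 green): C(5,0)·C(6,5) + C(5,1)·C(6,4) + C(5,2)·C(6,3) + C(5,3)·C(6,2) = 6 + 75 + 200 + 150 = 431.
Probability = 431/462.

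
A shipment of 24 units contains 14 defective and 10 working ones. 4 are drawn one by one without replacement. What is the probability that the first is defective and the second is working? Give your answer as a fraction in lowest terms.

Multiply the conditional probabilities at each draw: 14/24 · 10/23 = 140/552 = 35/138.

35/138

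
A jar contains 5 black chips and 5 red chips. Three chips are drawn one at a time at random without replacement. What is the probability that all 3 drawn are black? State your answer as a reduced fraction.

Multiply the conditional probabilities at each draw: 5/10 · 4/9 · 3/8 = 60/720 = 1/12.

1/12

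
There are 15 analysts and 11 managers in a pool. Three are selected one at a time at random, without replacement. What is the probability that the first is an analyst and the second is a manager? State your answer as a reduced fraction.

Multiply the conditional probabilities at each draw: 15/26 · 11/25 = 165/650 = 33/130.

33/130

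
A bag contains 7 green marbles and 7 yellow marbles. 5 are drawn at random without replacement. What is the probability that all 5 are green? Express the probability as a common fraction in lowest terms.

There are C(14,5) = 2002 possible selections.
Selections with all green: C(7,5) = 21.
Probability = 21/2002 = 3/286.

3/286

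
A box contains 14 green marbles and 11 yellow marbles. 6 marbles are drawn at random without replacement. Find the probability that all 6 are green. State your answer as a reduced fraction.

39/2300

There are C(25,6) = 177100 possible selections.
Selections with all green: C(14,6) = 3003.
Probability = 3003/177100 = 39/2300.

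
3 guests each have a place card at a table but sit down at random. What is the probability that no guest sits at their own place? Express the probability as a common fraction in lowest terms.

There are 3! = 6 seatings.
By inclusion-exclusion, seatings with no fixed points: C(3,0)·3! − C(3,1)·2! + C(3,2)·1! − C(3,3)·0! = 2.
Probability = 2/6 = 1/3.

1/3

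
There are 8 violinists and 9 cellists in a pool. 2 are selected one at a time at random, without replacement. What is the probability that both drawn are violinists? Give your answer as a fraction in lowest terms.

7/34

Multiply the conditional probabilities at each draw: 8/17 · 7/16 = 56/272 = 7/34.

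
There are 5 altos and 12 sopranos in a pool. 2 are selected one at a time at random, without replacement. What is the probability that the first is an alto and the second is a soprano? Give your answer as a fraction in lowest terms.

Multiply the conditional probabilities at each draw: 5/17 · 12/16 = 60/272 = 15/68.

15/68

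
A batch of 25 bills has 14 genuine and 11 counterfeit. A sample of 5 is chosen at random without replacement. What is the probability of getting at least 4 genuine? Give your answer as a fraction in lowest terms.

169/690

Total selections: C(25,5) = 53130.
Favorable selections (at least 4 genuine): C(14,4)·C(11,1) + C(14,5)·C(11,0) = 11011 + 2002 = 13013.
Probability = 13013/53130 = 169/690.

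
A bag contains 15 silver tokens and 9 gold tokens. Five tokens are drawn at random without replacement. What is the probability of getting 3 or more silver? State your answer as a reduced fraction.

There are C(24,5) = 42504 ways to choose the 5.
Favorable selections (3 or more silver): C(15,3)·C(9,2) + C(15,4)·C(9,1) + C(15,5)·C(9,0) = 16380 + 12285 + 3003 = 31668.
Probability = 31668/42504 = 377/506.

377/506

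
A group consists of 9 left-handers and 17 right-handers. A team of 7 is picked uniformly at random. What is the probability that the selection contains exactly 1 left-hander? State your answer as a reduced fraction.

Total number of selections: C(26,7) = 657800.
Selections with exactly 1 left-hander: choose 1 of the 9 left-handers and 6 of the 17 right-handers, C(9,1)·C(17,6) = 9·12376 = 111384.
Probability = 111384/657800 = 1071/6325.

1071/6325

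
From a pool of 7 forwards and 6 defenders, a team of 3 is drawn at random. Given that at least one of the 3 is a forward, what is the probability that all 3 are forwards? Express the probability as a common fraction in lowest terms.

Work in counts. Selections with at least one forward: C(13,3) − C(6,3) = 286 − 20 = 266.
Of those, selections where all 3 are forwards: C(7,3) = 35.
Conditional probability = 35/266 = 5/38.

5/38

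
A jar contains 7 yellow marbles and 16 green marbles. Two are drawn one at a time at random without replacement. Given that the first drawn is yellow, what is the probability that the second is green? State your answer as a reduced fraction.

After removing one yellow, 22 remain: 6 yellow and 16 green.
So the probability the next is green is 16/22 = 8/11.

8/11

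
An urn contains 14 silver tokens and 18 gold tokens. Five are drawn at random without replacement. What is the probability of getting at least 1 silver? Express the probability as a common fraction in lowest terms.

3443/3596

Total selections: C(32,5) = 201376.
Favorable selections (at least 1 silver): C(14,1)·C(18,4) + C(14,2)·C(18,3) + C(14,3)·C(18,2) + C(14,4)·C(18,1) + C(14,5)·C(18,0) = 42840 + 74256 + 55692 + 18018 + 2002 = 192808.
Probability = 192808/201376 = 3443/3596.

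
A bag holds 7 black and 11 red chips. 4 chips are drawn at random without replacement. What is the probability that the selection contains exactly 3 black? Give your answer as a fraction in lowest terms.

Total number of selections: C(18,4) = 3060.
Selections with exactly 3 black: choose 3 of the 7 black and 1 of the 11 red, C(7,3)·C(11,1) = 35·11 = 385.
Probability = 385/3060 = 77/612.

77/612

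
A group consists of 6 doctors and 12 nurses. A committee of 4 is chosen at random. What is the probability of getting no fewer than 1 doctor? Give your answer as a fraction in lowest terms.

57/68

There are C(18,4) = 3060 ways to choose the 4.
The complement is all 4 are nurses: C(12,4) = 495.
Probability = 1 − 495/3060 = 2565/3060 = 57/68.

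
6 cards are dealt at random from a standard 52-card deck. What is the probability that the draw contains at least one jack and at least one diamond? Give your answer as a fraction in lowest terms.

6772177/20358520

There are C(52,6) = 20358520 possible draws.
By inclusion-exclusion on the complements, draws missing all jacks or all diamonds: C(48,6) + C(39,6) − C(36,6) = 12271512 + 3262623 − 1947792 = 13586343.
So draws with at least one of each: 20358520 − 13586343 = 6772177, probability 6772177/20358520.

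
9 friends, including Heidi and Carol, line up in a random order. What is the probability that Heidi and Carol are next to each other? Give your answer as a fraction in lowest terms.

2/9

There are 9! = 362880 arrangements.
Treat Heidi and Carol as a block: 8! arrangements of the blocks × 2 orders within the block = 2·40320 = 80640.
Probability = 80640/362880 = 2/9.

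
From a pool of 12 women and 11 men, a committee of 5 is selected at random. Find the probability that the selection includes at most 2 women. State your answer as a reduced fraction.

1392/3059

Total selections: C(23,5) = 33649.
Favorable selections (at most 2 women): C(12,0)·C(11,5) + C(12,1)·C(11,4) + C(12,2)·C(11,3) = 462 + 3960 + 10890 = 15312.
Probability = 15312/33649 = 1392/3059.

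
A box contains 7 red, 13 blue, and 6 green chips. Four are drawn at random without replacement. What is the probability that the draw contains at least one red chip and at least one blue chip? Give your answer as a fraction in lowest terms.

399/575

There are C(26,4) = 14950 possible draws.
By inclusion-exclusion on the complements, draws missing all red or all blue: C(19,4) + C(13,4) − C(6,4) = 3876 + 715 − 15 = 4576.
So draws with at least one of each: 14950 − 4576 = 10374, probability 10374/14950 = 399/575.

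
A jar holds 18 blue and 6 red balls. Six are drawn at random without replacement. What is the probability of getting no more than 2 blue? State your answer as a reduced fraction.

601/33649

Total selections: C(24,6) = 134596.
Favorable selections (no more than 2 blue): C(18,0)·C(6,6) + C(18,1)·C(6,5) + C(18,2)·C(6,4) = 1 + 108 + 2295 = 2404.
Probability = 2404/134596 = 601/33649.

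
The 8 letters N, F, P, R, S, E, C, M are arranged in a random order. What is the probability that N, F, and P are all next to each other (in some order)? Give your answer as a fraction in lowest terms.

There are 8! = 40320 arrangements.
Treat the three as one block: 6! placements × 3! orders within the block = 720·6 = 4320.
Probability = 4320/40320 = 3/28.

3/28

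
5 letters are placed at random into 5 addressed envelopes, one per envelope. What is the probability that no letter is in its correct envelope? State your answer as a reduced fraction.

11/30

There are 5! = 120 assignments.
By inclusion-exclusion, assignments with no fixed points: C(5,0)·5! − C(5,1)·4! + C(5,2)·3! − C(5,3)·2! + C(5,4)·1! − C(5,5)·0! = 44.
Probability = 44/120 = 11/30.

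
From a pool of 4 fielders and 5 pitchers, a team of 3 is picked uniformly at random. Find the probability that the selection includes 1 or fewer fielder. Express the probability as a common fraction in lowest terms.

25/42

Total selections: C(9,3) = 84.
Favorable selections (1 or fewer fielder): C(4,0)·C(5,3) + C(4,1)·C(5,2) = 10 + 40 = 50.
Probability = 50/84 = 25/42.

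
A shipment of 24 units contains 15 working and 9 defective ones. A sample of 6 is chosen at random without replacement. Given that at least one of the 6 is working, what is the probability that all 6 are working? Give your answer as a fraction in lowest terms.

715/19216

Work in counts. Selections with at least one working: C(24,6) − C(9,6) = 134596 − 84 = 134512.
Of those, selections where all 6 are working: C(15,6) = 5005.
Conditional probability = 5005/134512 = 715/19216.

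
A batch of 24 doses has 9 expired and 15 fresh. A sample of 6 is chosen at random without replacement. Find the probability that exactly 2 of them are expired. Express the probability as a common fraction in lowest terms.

1755/4807

There are C(24,6) = 134596 ways to choose 6 from 24.
Selections with exactly 2 expired: choose 2 of the 9 expired and 4 of the 15 fresh, C(9,2)·C(15,4) = 36·1365 = 49140.
Probability = 49140/134596 = 1755/4807.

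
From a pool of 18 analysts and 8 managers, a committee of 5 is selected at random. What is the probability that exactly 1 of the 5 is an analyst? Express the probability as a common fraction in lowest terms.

63/3289

There are C(26,5) = 65780 ways to choose 5 from 26.
Selections with exactly 1 analyst: choose 1 of the 18 analysts and 4 of the 8 managers, C(18,1)·C(8,4) = 18·70 = 1260.
Probability = 1260/65780 = 63/3289.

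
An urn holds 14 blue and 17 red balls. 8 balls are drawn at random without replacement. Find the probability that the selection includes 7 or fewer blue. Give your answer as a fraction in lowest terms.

202198/202275

There are C(31,8) = 7888725 ways to choose the 8.
The complement is exactly 8 blue: C(14,8)·C(17,0) = 3003.
Probability = 1 − 3003/7888725 = 7885722/7888725 = 202198/202275.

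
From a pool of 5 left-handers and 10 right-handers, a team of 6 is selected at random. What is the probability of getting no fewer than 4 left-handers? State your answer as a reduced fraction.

There are C(15,6) = 5005 ways to choose the 6.
Favorable selections (no fewer than 4 left-handers): C(5,4)·C(10,2) + C(5,5)·C(10,1) = 225 + 10 = 235.
Probability = 235/5005 = 47/1001.

47/1001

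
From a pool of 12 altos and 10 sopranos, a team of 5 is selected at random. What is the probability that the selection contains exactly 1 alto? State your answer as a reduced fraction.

The sample space is all 5-subsets of the 22: C(22,5) = 26334.
Selections with exactly 1 alto: choose 1 of the 12 altos and 4 of the 10 sopranos, C(12,1)·C(10,4) = 12·210 = 2520.
Probability = 2520/26334 = 20/209.

20/209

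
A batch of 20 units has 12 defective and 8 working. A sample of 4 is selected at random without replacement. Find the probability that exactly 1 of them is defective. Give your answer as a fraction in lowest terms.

There are C(20,4) = 4845 ways to choose 4 from 20.
Selections with exactly 1 defective: choose 1 of the 12 defective and 3 of the 8 working, C(12,1)·C(8,3) = 12·56 = 672.
Probability = 672/4845 = 224/1615.

224/1615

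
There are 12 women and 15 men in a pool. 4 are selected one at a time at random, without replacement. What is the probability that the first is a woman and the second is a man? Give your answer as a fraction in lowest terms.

Multiply the conditional probabilities at each draw: 12/27 · 15/26 = 180/702 = 10/39.

10/39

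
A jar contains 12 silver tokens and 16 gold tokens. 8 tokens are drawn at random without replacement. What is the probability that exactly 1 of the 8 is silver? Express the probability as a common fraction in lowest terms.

64/1449

The sample space is all 8-subsets of the 28: C(28,8) = 3108105.
Selections with exactly 1 silver: choose 1 of the 12 silver and 7 of the 16 gold, C(12,1)·C(16,7) = 12·11440 = 137280.
Probability = 137280/3108105 = 64/1449.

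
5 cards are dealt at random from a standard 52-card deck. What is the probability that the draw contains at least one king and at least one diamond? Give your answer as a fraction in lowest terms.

229297/866320

There are C(52,5) = 2598960 possible draws.
By inclusion-exclusion on the complements, draws missing all kings or all diamonds: C(48,5) + C(39,5) − C(36,5) = 1712304 + 575757 − 376992 = 1911069.
So draws with at least one of each: 2598960 − 1911069 = 687891, probability 687891/2598960 = 229297/866320.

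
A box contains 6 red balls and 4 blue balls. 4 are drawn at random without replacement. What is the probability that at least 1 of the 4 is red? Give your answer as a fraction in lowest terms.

209/210

Total selections: C(10,4) = 210.
Favorable selections (at least 1 red): C(6,1)·C(4,3) + C(6,2)·C(4,2) + C(6,3)·C(4,1) + C(6,4)·C(4,0) = 24 + 90 + 80 + 15 = 209.
Probability = 209/210.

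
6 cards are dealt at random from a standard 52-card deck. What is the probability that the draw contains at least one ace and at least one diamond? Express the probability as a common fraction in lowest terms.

6772177/20358520

There are C(52,6) = 20358520 possible draws.
By inclusion-exclusion on the complements, draws missing all aces or all diamonds: C(48,6) + C(39,6) − C(36,6) = 12271512 + 3262623 − 1947792 = 13586343.
So draws with at least one of each: 20358520 − 13586343 = 6772177, probability 6772177/20358520.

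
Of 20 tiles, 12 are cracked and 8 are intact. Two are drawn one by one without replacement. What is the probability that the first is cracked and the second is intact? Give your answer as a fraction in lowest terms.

Multiply the conditional probabilities at each draw: 12/20 · 8/19 = 96/380 = 24/95.

24/95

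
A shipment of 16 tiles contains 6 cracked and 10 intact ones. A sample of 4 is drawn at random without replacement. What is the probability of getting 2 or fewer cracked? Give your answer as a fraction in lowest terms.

There are C(16,4) = 1820 ways to choose the 4.
Count the complement (more than 2 cracked): C(6,3)·C(10,1) + C(6,4)·C(10,0) = 200 + 15 = 215.
Probability = 1 − 215/1820 = 1605/1820 = 321/364.

321/364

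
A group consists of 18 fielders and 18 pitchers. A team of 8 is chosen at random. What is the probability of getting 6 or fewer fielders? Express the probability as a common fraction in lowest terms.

625/638

Total selections: C(36,8) = 30260340.
Favorable selections (6 or fewer fielders): C(18,0)·C(18,8) + C(18,1)·C(18,7) + C(18,2)·C(18,6) + C(18,3)·C(18,5) + C(18,4)·C(18,4) + C(18,5)·C(18,3) + C(18,6)·C(18,2) = 43758 + 572832 + 2840292 + 6991488 + 9363600 + 6991488 + 2840292 = 29643750.
Probability = 29643750/30260340 = 625/638.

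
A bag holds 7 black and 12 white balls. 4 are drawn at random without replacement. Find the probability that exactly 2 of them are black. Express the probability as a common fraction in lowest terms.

There are C(19,4) = 3876 ways to choose 4 from 19.
Selections with exactly 2 black: choose 2 of the 7 black and 2 of the 12 white, C(7,2)·C(12,2) = 21·66 = 1386.
Probability = 1386/3876 = 231/646.

231/646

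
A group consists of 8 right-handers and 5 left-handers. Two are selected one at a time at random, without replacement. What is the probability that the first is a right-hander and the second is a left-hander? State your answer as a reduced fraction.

10/39

Multiply the conditional probabilities at each draw: 8/13 · 5/12 = 40/156 = 10/39.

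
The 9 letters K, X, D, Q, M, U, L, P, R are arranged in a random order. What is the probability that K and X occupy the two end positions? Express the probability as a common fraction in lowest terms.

There are 9! = 362880 arrangements.
Place K and X at the ends in 2 ways, arrange the remaining 7 in 7! = 5040 ways: 2·5040 = 10080.
Probability = 10080/362880 = 1/36.

1/36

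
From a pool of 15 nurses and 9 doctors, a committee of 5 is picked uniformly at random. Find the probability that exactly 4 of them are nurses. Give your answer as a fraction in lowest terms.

The sample space is all 5-subsets of the 24: C(24,5) = 42504.
Selections with exactly 4 nurses: choose 4 of the 15 nurses and 1 of the 9 doctors, C(15,4)·C(9,1) = 1365·9 = 12285.
Probability = 12285/42504 = 585/2024.

585/2024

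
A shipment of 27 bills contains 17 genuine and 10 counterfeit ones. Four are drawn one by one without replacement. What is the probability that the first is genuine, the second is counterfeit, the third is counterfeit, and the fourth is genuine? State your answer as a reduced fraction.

34/585

Multiply the conditional probabilities at each draw: 17/27 · 10/26 · 9/25 · 16/24 = 24480/421200 = 34/585.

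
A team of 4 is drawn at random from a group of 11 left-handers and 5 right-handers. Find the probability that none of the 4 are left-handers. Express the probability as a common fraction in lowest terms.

There are C(16,4) = 1820 possible selections.
Selections with no left-handers (all right-handers): C(5,4) = 5.
Probability = 5/1820 = 1/364.

1/364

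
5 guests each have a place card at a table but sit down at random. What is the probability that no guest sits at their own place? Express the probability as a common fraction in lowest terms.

11/30

There are 5! = 120 seatings.
By inclusion-exclusion, seatings with no fixed points: C(5,0)·5! − C(5,1)·4! + C(5,2)·3! − C(5,3)·2! + C(5,4)·1! − C(5,5)·0! = 44.
Probability = 44/120 = 11/30.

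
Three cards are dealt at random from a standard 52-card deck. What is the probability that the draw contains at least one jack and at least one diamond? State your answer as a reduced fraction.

There are C(52,3) = 22100 possible draws.
By inclusion-exclusion on the complements, draws missing all jacks or all diamonds: C(48,3) + C(39,3) − C(36,3) = 17296 + 9139 − 7140 = 19295.
So draws with at least one of each: 22100 − 19295 = 2805, probability 2805/22100 = 33/260.

33/260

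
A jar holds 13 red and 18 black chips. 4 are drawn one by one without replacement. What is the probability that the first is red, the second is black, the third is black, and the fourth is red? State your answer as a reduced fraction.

Multiply the conditional probabilities at each draw: 13/31 · 18/30 · 17/29 · 12/28 = 47736/755160 = 1989/31465.

1989/31465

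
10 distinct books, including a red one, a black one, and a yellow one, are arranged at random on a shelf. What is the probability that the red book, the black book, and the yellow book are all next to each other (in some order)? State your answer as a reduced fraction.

There are 10! = 3628800 arrangements.
Treat the three as one block: 8! placements × 3! orders within the block = 40320·6 = 241920.
Probability = 241920/3628800 = 1/15.

1/15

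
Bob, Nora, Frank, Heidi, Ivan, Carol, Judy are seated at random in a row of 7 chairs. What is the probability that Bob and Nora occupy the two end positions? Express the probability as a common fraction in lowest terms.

There are 7! = 5040 arrangements.
Place Bob and Nora at the ends in 2 ways, arrange the remaining 5 in 5! = 120 ways: 2·120 = 240.
Probability = 240/5040 = 1/21.

1/21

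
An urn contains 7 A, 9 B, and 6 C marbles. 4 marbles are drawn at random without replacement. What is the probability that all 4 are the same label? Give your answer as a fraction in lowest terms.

16/665

There are C(22,4) = 7315 ways to draw 4 marbles.
All same label: C(7,4) + C(9,4) + C(6,4) = 35 + 126 + 15 = 176.
Probability = 176/7315 = 16/665.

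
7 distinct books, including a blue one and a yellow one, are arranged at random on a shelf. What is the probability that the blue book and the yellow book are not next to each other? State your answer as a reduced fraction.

5/7

There are 7! = 5040 arrangements.
Arrangements with the blue book and the yellow book adjacent: 2·6! = 1440.
So not adjacent: 5040 − 1440 = 3600, probability 3600/5040 = 5/7.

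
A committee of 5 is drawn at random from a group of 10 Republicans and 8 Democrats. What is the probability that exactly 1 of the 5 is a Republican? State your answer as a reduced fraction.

25/306

The sample space is all 5-subsets of the 18: C(18,5) = 8568.
Selections with exactly 1 Republican: choose 1 of the 10 Republicans and 4 of the 8 Democrats, C(10,1)·C(8,4) = 10·70 = 700.
Probability = 700/8568 = 25/306.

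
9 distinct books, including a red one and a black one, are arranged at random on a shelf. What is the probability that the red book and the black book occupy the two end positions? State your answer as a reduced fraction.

There are 9! = 362880 arrangements.
Place the red book and the black book at the ends in 2 ways, arrange the remaining 7 in 7! = 5040 ways: 2·5040 = 10080.
Probability = 10080/362880 = 1/36.

1/36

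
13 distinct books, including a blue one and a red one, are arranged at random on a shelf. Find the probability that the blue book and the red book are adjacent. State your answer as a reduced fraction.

There are 13! = 6227020800 arrangements.
Treat the blue book and the red book as a block: 12! arrangements of the blocks × 2 orders within the block = 2·479001600 = 958003200.
Probability = 958003200/6227020800 = 2/13.

2/13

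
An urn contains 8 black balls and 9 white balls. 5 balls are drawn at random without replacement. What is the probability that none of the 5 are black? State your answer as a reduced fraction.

There are C(17,5) = 6188 possible selections.
Selections with no black (all white): C(9,5) = 126.
Probability = 126/6188 = 9/442.

9/442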